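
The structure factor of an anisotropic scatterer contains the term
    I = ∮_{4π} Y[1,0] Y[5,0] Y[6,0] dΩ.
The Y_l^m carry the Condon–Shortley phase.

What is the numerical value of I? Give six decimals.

m-sum 0 ✓  L=12 even ✓  4≤6≤6 ✓
Π(2lᵢ+1) = 3×11×13 = 429
triangle coeff Δ(1,5,6) = 1/858
Σ_t [0,0]: t=0:+1/14400 = 1/14400
(3j)²=6/143 [(1 5 6; 0 0 0)], sign=+1
(m-triple is (0,0,0) — same symbol as above.)
⇒ 4πI² = 108/143
I = (+1)√(108/143/(4π)) = 0.24515397

0.245154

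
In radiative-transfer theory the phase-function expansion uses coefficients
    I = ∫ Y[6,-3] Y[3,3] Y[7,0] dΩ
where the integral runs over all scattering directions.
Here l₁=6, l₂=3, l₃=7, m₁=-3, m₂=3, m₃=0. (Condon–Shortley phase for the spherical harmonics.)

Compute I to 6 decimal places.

-0.117879

m-sum 0 ✓  L=16 even ✓  3≤7≤9 ✓
Π(2lᵢ+1) = 13×7×15 = 1365
triangle coeff Δ(6,3,7) = 1/2042040
Σ_t [0,2]: t=0:+1/207360 t=1:−1/57600 t=2:+1/207360 = -1/129600
(3j)²=168/12155 [(6 3 7; 0 0 0)], sign=+1
Σ_t [2,2]: t=2:+1/1451520 = 1/1451520
(3j)²=45/4862 [(6 3 7; -3 3 0)], sign=-1
⇒ 4πI² = 79380/454597
I = (-1)√(79380/454597/(4π)) = -0.11787924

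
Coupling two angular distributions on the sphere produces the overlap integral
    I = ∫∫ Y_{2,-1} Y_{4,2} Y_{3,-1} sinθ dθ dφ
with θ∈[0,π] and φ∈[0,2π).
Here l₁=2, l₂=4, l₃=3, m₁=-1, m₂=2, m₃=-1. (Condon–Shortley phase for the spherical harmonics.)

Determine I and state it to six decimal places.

Σlᵢ=9 odd — θ-integrand is odd under cosθ→−cosθ; I=0

0.000000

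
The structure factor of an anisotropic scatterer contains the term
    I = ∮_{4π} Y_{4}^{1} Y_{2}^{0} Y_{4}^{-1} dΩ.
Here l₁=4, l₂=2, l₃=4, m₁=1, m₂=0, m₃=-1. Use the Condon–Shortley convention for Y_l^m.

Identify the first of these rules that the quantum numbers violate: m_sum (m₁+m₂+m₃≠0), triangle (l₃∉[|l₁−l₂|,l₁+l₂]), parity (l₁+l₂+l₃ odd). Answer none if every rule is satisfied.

azimuthal sum: 1 + 0 − 1 = 0  ✓
2 ≤ 4 ≤ 6 (triangle on l)  ✓
L = 4 + 2 + 4 = 10 (even)  ✓

none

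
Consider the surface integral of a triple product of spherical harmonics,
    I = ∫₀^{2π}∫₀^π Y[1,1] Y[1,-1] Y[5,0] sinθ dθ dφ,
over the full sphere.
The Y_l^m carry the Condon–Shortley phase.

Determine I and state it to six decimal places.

triangle: need 0≤l₃≤2, have 5; I=0

0.000000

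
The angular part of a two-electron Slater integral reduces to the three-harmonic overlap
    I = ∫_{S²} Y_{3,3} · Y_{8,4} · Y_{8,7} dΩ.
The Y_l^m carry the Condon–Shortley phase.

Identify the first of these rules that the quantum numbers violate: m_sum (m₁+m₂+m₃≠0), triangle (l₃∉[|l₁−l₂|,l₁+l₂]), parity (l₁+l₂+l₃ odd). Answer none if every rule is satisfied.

m₁+m₂+m₃ = 3 + 4 + 7 = 14  ✗
triangle: |3−8|=5 ≤ l₃=8 ≤ 3+8=11
parity: l₁+l₂+l₃ = 19 is odd

m_sum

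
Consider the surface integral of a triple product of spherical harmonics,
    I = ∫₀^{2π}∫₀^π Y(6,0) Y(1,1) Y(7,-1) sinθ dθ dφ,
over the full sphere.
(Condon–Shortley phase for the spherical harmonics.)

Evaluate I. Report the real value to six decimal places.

Rules hold: Σm=0, L=14 even, 5≤7≤7.
N = 13·3·15 = 585
Δ = 0!·12!·2!/15! = 1/1365
Racah Σ t=0..0: t=0:+1/518400 = 1/518400
⇒ 3j(6 1 7; 0 0 0)² = 7/195, sgn -1
Racah Σ t=0..0: t=0:+1/1036800 = 1/1036800
⇒ 3j(6 1 7; 0 1 -1)² = 4/195, sgn +1
4πI² = N·(3j₀)²·(3jₘ)² = 28/65
I = -1·√(0.430769/4π) = -0.18514731

-0.185147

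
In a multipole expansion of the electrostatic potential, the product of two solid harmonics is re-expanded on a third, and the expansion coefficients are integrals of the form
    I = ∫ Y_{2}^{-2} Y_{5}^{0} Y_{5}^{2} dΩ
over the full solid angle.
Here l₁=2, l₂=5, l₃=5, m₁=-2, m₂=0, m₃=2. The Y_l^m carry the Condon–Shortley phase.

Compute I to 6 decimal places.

-0.191372

Rules hold: Σm=0, L=12 even, 3≤5≤7.
N = 5·11·11 = 605
Δ = 2!·2!·8!/13! = 1/38610
Racah Σ t=0..2: t=0:+1/2880 t=1:−1/576 t=2:+1/2880 = -1/960
⇒ 3j(2 5 5; 0 0 0)² = 10/429, sgn +1
Racah Σ t=2..2: t=2:+1/2880 = 1/2880
⇒ 3j(2 5 5; -2 0 2)² = 14/429, sgn -1
4πI² = N·(3j₀)²·(3jₘ)² = 700/1521
I = -1·√(0.460224/4π) = -0.19137248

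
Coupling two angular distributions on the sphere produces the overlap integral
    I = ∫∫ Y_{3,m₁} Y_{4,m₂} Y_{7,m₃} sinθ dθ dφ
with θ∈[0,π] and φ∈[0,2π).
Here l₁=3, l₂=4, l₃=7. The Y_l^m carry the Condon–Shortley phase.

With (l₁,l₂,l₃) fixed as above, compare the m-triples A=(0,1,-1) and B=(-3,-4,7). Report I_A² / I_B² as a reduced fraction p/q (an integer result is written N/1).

160/429

Same 3,4,7: normalisation and zero-m 3j drop out of the ratio.
A: Δ: 0! 6! 8! / 15! → 1/45045; sum: t=0:+1/25920 = 1/25920; 3j²(3 4 7; 0 1 -1) = Δ·Π!·Σ² = 32/1287  (sign +1)
B: Δ: 0! 6! 8! / 15! → 1/45045; sum: t=0:+1/29030400 = 1/29030400; 3j²(3 4 7; -3 -4 7) = Δ·Π!·Σ² = 1/15  (sign +1)
I_A²/I_B² = (32/1287)/(1/15) = 160/429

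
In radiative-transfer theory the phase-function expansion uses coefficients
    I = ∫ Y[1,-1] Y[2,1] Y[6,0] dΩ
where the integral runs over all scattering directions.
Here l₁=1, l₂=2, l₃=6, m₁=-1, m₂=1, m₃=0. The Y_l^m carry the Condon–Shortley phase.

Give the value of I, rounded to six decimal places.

0.000000

|1−2|≤6≤1+2 violated ⇒ I = 0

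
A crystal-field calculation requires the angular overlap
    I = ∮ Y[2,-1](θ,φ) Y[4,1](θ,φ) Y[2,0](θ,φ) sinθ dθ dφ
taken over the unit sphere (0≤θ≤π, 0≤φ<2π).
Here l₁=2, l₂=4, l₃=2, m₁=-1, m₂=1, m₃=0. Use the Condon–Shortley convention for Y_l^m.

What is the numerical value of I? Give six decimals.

-0.220728

m-sum 0 ✓  L=8 even ✓  2≤2≤6 ✓
Π(2lᵢ+1) = 5×9×5 = 225
triangle coeff Δ(2,4,2) = 1/630
Σ_t [2,2]: t=2:+1/16 = 1/16
(3j)²=2/35 [(2 4 2; 0 0 0)], sign=+1
Σ_t [3,3]: t=3:−1/24 = -1/24
(3j)²=1/21 [(2 4 2; -1 1 0)], sign=-1
⇒ 4πI² = 30/49
I = (-1)√(30/49/(4π)) = -0.22072812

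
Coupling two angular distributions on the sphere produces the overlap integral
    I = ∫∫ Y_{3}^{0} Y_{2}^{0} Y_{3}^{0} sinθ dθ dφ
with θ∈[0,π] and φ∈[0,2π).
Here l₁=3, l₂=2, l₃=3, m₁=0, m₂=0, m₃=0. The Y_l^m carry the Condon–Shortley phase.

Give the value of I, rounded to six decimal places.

0.168209

Checks pass: Σm=0; 8 even; l₃=3∈[1,5].
(2·3+1)(2·2+1)(2·3+1) = 245
Δ: 2! 4! 2! / 9! → 1/3780
sum: t=0:+1/24 t=1:−1/4 t=2:+1/24 = -1/6
3j²(3 2 3; 0 0 0) = Δ·Π!·Σ² = 4/105  (sign +1)
(m-triple is (0,0,0) — same symbol as above.)
combine: 4πI² = 245·4/105·4/105 = 16/45
take √, sign +1: I = 0.16820883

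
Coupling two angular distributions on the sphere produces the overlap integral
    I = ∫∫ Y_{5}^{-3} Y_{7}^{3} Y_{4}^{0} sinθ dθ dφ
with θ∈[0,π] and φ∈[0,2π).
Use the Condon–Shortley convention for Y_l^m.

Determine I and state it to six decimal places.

Rules hold: Σm=0, L=16 even, 2≤4≤12.
N = 11·15·9 = 1485
Δ = 8!·2!·6!/17! = 1/6126120
Racah Σ t=3..5: t=3:−1/69120 t=4:+1/20736 t=5:−1/69120 = 1/51840
⇒ 3j(5 7 4; 0 0 0)² = 280/21879, sgn +1
Racah Σ t=6..8: t=6:+1/138240 t=7:−1/181440 t=8:+1/3870720 = 23/11612160
⇒ 3j(5 7 4; -3 3 0)² = 529/204204, sgn +1
4πI² = N·(3j₀)²·(3jₘ)² = 26450/537251
I = +1·√(0.0492321/4π) = 0.06259207

0.062592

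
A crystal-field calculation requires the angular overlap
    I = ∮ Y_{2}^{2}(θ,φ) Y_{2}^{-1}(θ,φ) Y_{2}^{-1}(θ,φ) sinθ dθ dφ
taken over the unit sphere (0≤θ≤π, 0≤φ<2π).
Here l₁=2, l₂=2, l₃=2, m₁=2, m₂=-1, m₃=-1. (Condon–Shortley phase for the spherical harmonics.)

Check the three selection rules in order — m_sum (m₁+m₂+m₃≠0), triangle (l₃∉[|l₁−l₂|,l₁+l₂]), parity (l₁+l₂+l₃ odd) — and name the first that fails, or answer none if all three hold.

none

m₁+m₂+m₃ = 2 − 1 − 1 = 0  ✓
triangle: |2−2|=0 ≤ l₃=2 ≤ 2+2=4  ✓
parity: l₁+l₂+l₃ = 6 is even  ✓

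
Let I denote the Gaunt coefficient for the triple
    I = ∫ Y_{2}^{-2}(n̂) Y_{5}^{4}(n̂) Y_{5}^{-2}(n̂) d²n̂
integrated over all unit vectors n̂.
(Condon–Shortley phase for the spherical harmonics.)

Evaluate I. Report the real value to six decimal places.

Rules hold: Σm=0, L=12 even, 3≤5≤7.
N = 5·11·11 = 605
Δ = 2!·2!·8!/13! = 1/38610
Racah Σ t=0..2: t=0:+1/2880 t=1:−1/576 t=2:+1/2880 = -1/960
⇒ 3j(2 5 5; 0 0 0)² = 10/429, sgn +1
Racah Σ t=2..2: t=2:+1/20160 = 1/20160
⇒ 3j(2 5 5; -2 4 -2)² = 12/715, sgn -1
4πI² = N·(3j₀)²·(3jₘ)² = 40/169
I = -1·√(0.236686/4π) = -0.13724032

-0.137240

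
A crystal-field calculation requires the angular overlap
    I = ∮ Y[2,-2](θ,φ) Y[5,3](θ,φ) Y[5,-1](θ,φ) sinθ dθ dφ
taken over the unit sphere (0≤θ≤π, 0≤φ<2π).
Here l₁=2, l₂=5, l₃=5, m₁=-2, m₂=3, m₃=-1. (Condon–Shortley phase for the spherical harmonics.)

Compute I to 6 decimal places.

0.171169

m-sum 0 ✓  L=12 even ✓  3≤5≤7 ✓
Π(2lᵢ+1) = 5×11×11 = 605
triangle coeff Δ(2,5,5) = 1/38610
Σ_t [0,2]: t=0:+1/2880 t=1:−1/576 t=2:+1/2880 = -1/960
(3j)²=10/429 [(2 5 5; 0 0 0)], sign=+1
Σ_t [2,2]: t=2:+1/5760 = 1/5760
(3j)²=56/2145 [(2 5 5; -2 3 -1)], sign=+1
⇒ 4πI² = 560/1521
I = (+1)√(560/1521/(4π)) = 0.17116875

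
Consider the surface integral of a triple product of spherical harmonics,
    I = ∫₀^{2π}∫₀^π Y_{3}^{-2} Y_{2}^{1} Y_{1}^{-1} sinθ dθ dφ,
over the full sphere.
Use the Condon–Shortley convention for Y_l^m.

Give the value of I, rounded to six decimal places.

0.000000

-2 + 1 − 1 = -2 ≠ 0: azimuthal integral kills it; I = 0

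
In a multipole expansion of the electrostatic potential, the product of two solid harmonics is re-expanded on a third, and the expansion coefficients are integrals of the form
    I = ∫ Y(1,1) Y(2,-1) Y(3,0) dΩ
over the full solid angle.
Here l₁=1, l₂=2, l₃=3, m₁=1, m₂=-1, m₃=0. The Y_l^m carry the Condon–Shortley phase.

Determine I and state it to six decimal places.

Rules hold: Σm=0, L=6 even, 1≤3≤3.
N = 3·5·7 = 105
Δ = 0!·2!·4!/7! = 1/105
Racah Σ t=0..0: t=0:+1/4 = 1/4
⇒ 3j(1 2 3; 0 0 0)² = 3/35, sgn -1
Racah Σ t=0..0: t=0:+1/12 = 1/12
⇒ 3j(1 2 3; 1 -1 0)² = 1/35, sgn -1
4πI² = N·(3j₀)²·(3jₘ)² = 9/35
I = +1·√(0.257143/4π) = 0.14304817

0.143048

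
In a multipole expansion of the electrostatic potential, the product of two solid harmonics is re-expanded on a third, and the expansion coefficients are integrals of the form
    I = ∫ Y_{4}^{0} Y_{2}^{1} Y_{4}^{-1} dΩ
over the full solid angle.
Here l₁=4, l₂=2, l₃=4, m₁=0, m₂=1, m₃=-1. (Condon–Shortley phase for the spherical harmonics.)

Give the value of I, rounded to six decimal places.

Checks pass: Σm=0; 10 even; l₃=4∈[2,6].
(2·4+1)(2·2+1)(2·4+1) = 405
Δ: 2! 6! 2! / 11! → 1/13860
sum: t=0:+1/192 t=1:−1/36 t=2:+1/192 = -5/288
3j²(4 2 4; 0 0 0) = Δ·Π!·Σ² = 20/693  (sign -1)
sum: t=1:−1/72 t=2:+1/96 = -1/288
3j²(4 2 4; 0 1 -1) = Δ·Π!·Σ² = 1/462  (sign +1)
combine: 4πI² = 405·20/693·1/462 = 150/5929
take √, sign -1: I = -0.04486937

-0.044869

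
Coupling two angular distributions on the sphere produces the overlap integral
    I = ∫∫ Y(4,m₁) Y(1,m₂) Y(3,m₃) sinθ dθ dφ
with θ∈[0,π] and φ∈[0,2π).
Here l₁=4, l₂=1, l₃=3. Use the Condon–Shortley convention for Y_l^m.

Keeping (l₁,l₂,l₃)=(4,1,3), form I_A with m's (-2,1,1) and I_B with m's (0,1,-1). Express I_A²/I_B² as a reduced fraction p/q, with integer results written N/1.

l's match ⇒ only the (l;m) 3-j factors differ between A and B.
A: triangle coeff Δ(4,1,3) = 1/252; Σ_t [2,2]: t=2:+1/96 = 1/96; (3j)²=5/84 [(4 1 3; -2 1 1)], sign=+1
B: triangle coeff Δ(4,1,3) = 1/252; Σ_t [2,2]: t=2:+1/96 = 1/96; (3j)²=1/42 [(4 1 3; 0 1 -1)], sign=+1
I_A²/I_B² = (5/84)/(1/42) = 5/2

5/2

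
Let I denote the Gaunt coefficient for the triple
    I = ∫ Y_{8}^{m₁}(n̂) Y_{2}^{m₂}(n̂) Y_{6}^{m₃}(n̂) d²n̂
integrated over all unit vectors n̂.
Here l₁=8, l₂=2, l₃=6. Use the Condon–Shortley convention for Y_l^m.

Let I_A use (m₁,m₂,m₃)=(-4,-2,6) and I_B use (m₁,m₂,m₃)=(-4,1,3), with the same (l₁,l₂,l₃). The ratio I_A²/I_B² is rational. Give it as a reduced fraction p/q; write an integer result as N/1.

1/880

l's match ⇒ only the (l;m) 3-j factors differ between A and B.
A: triangle coeff Δ(8,2,6) = 1/30940; Σ_t [0,0]: t=0:+1/11496038400 = 1/11496038400; (3j)²=1/30940 [(8 2 6; -4 -2 6)], sign=+1
B: triangle coeff Δ(8,2,6) = 1/30940; Σ_t [3,3]: t=3:−1/13063680 = -1/13063680; (3j)²=44/1547 [(8 2 6; -4 1 3)], sign=+1
I_A²/I_B² = (1/30940)/(44/1547) = 1/880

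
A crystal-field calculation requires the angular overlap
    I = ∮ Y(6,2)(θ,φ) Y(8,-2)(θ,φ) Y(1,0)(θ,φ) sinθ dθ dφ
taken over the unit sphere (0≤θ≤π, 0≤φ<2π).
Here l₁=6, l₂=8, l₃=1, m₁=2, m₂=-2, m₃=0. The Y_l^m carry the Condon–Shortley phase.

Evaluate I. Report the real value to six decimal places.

0.000000

triangle: need 2≤l₃≤14, have 1; I=0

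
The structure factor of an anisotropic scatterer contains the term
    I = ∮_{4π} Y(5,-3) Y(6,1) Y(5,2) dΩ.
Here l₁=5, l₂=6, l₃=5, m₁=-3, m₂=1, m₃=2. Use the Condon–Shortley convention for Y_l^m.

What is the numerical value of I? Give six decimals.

Rules hold: Σm=0, L=16 even, 1≤5≤11.
N = 11·13·11 = 1573
Δ = 6!·4!·6!/17! = 1/28588560
Racah Σ t=1..5: t=1:−1/345600 t=2:+1/13824 t=3:−1/5184 t=4:+1/13824 t=5:−1/345600 = -7/129600
⇒ 3j(5 6 5; 0 0 0)² = 80/7293, sgn +1
Racah Σ t=4..6: t=4:+1/41472 t=5:−1/34560 t=6:+1/345600 = -1/518400
⇒ 3j(5 6 5; -3 1 2)² = 7/36465, sgn +1
4πI² = N·(3j₀)²·(3jₘ)² = 112/33813
I = +1·√(0.00331234/4π) = 0.01623537

0.016235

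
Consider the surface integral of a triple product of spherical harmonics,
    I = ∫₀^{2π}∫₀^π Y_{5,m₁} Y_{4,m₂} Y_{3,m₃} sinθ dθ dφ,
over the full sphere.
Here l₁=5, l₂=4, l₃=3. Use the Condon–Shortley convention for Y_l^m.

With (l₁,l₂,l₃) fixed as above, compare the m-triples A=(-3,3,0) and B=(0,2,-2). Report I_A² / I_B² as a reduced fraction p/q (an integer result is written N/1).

147/400

Shared (l₁,l₂,l₃)=(5,4,3): N and (l;000)² cancel in I_A²/I_B².
A: Δ = 6!·4!·2!/13! = 1/180180; Racah Σ t=5..6: t=5:−1/1440 t=6:+1/2880 = -1/2880; ⇒ 3j(5 4 3; -3 3 0)² = 7/715, sgn +1
B: Δ = 6!·4!·2!/13! = 1/180180; Racah Σ t=4..5: t=4:+1/576 t=5:−1/2880 = 1/720; ⇒ 3j(5 4 3; 0 2 -2)² = 80/3003, sgn -1
I_A²/I_B² = (7/715)/(80/3003) = 147/400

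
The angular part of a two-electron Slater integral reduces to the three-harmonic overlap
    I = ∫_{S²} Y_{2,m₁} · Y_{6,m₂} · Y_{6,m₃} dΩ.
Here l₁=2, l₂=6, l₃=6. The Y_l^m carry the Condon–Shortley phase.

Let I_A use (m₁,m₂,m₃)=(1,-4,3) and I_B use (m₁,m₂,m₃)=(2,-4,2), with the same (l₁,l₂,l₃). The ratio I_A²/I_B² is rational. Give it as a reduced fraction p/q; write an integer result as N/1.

Same 2,6,6: normalisation and zero-m 3j drop out of the ratio.
A: Δ: 2! 2! 10! / 15! → 1/90090; sum: t=0:+1/161280 t=1:−1/725760 = 1/207360; 3j²(2 6 6; 1 -4 3) = Δ·Π!·Σ² = 7/286  (sign -1)
B: Δ: 2! 2! 10! / 15! → 1/90090; sum: t=0:+1/322560 = 1/322560; 3j²(2 6 6; 2 -4 2) = Δ·Π!·Σ² = 18/1001  (sign +1)
I_A²/I_B² = (7/286)/(18/1001) = 49/36

49/36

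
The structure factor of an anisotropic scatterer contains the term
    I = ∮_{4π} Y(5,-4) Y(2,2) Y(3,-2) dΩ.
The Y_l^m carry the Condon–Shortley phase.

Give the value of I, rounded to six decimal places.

-4 + 2 − 2 = -4 ≠ 0: azimuthal integral kills it; I = 0

0.000000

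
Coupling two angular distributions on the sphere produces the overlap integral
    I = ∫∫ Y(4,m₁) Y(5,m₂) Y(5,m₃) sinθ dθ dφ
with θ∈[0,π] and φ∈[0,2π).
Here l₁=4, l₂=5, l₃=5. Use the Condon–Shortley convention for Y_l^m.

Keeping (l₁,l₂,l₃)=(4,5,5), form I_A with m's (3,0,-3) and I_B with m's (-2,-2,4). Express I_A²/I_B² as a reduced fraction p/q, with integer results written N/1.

Same 4,5,5: normalisation and zero-m 3j drop out of the ratio.
A: Δ: 4! 4! 6! / 15! → 1/3153150; sum: t=0:+1/17280 t=1:−1/6912 = -1/11520; 3j²(4 5 5; 3 0 -3) = Δ·Π!·Σ² = 2/143  (sign -1)
B: Δ: 4! 4! 6! / 15! → 1/3153150; sum: t=2:+1/11520 t=3:−1/25920 = 1/20736; 3j²(4 5 5; -2 -2 4) = Δ·Π!·Σ² = 5/429  (sign -1)
I_A²/I_B² = (2/143)/(5/429) = 6/5

6/5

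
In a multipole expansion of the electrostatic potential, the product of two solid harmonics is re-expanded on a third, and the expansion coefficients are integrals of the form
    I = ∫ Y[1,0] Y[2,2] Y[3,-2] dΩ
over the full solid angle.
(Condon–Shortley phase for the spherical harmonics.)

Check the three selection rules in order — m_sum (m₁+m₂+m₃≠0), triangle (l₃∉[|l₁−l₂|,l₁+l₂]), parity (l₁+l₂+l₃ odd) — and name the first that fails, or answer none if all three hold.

none

Σmᵢ = 0  ✓
l₃∈[|l₁−l₂|,l₁+l₂]=[1,3], have l₃=3  ✓
Σlᵢ = 6 ⇒ even  ✓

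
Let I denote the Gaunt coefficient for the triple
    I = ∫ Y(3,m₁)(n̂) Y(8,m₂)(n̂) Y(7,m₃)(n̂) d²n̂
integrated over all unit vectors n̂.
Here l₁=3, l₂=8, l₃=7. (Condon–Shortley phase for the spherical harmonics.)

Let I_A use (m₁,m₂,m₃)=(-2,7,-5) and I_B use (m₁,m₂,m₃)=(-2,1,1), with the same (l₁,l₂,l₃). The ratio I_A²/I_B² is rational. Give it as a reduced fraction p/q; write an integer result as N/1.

1625/768

Same 3,8,7: normalisation and zero-m 3j drop out of the ratio.
A: Δ: 4! 2! 12! / 19! → 1/5290740; sum: t=3:−1/5748019200 t=4:+1/958003200 = 1/1149603840; 3j²(3 8 7; -2 7 -5) = Δ·Π!·Σ² = 125/5814  (sign +1)
B: Δ: 4! 2! 12! / 19! → 1/5290740; sum: t=3:−1/6220800 t=4:+1/14515200 = -1/10886400; 3j²(3 8 7; -2 1 1) = Δ·Π!·Σ² = 128/12597  (sign -1)
I_A²/I_B² = (125/5814)/(128/12597) = 1625/768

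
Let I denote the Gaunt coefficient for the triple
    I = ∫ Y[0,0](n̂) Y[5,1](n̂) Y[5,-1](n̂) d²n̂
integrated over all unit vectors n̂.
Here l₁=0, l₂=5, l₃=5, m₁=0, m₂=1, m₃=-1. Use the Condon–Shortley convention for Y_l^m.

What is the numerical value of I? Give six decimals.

-0.282095

Rules hold: Σm=0, L=10 even, 5≤5≤5.
N = 1·11·11 = 121
Δ = 0!·0!·10!/11! = 1/11
Racah Σ t=0..0: t=0:+1/14400 = 1/14400
⇒ 3j(0 5 5; 0 0 0)² = 1/11, sgn -1
Racah Σ t=0..0: t=0:+1/17280 = 1/17280
⇒ 3j(0 5 5; 0 1 -1)² = 1/11, sgn +1
4πI² = N·(3j₀)²·(3jₘ)² = 1/1
I = -1·√(1/4π) = -0.28209479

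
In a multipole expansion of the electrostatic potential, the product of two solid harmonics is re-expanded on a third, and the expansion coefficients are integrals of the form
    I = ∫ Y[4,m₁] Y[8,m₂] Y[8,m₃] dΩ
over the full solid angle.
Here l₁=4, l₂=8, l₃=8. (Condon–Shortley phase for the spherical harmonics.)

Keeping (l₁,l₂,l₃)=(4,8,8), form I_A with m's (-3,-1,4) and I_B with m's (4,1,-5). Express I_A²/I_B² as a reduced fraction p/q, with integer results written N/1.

Shared (l₁,l₂,l₃)=(4,8,8): N and (l;000)² cancel in I_A²/I_B².
A: Δ = 4!·4!·12!/21! = 1/185175900; Racah Σ t=3..4: t=3:−1/139345920 t=4:+1/313528320 = -1/250822656; ⇒ 3j(4 8 8; -3 -1 4)² = 1375/151164, sgn -1
B: Δ = 4!·4!·12!/21! = 1/185175900; Racah Σ t=0..0: t=0:+1/1254113280 = 1/1254113280; ⇒ 3j(4 8 8; 4 1 -5)² = 55/5814, sgn -1
I_A²/I_B² = (1375/151164)/(55/5814) = 25/26

25/26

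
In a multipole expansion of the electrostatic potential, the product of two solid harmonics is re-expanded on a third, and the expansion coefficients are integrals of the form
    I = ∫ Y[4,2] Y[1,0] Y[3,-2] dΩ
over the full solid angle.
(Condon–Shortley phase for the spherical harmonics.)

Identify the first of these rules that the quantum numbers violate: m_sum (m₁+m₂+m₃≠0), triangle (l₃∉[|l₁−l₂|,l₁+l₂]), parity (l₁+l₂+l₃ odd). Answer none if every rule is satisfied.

none

Σmᵢ = 0  ✓
l₃∈[|l₁−l₂|,l₁+l₂]=[3,5], have l₃=3  ✓
Σlᵢ = 8 ⇒ even  ✓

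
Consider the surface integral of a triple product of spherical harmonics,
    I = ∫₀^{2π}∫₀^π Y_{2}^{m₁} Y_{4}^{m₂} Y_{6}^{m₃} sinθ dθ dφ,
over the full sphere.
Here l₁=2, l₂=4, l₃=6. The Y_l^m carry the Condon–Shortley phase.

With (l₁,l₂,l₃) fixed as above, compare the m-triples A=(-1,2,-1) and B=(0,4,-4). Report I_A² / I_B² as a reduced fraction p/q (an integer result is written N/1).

Same 2,4,6: normalisation and zero-m 3j drop out of the ratio.
A: Δ: 0! 4! 8! / 13! → 1/6435; sum: t=0:+1/8640 = 1/8640; 3j²(2 4 6; -1 2 -1) = Δ·Π!·Σ² = 14/1287  (sign -1)
B: Δ: 0! 4! 8! / 13! → 1/6435; sum: t=0:+1/161280 = 1/161280; 3j²(2 4 6; 0 4 -4) = Δ·Π!·Σ² = 1/143  (sign +1)
I_A²/I_B² = (14/1287)/(1/143) = 14/9

14/9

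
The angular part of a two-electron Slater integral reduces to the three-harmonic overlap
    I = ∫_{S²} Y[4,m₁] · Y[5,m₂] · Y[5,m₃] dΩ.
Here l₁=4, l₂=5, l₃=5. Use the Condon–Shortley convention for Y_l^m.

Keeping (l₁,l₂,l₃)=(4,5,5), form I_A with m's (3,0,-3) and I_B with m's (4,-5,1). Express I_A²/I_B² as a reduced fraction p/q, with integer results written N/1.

Same 4,5,5: normalisation and zero-m 3j drop out of the ratio.
A: Δ: 4! 4! 6! / 15! → 1/3153150; sum: t=0:+1/17280 t=1:−1/6912 = -1/11520; 3j²(4 5 5; 3 0 -3) = Δ·Π!·Σ² = 2/143  (sign -1)
B: Δ: 4! 4! 6! / 15! → 1/3153150; sum: t=0:+1/414720 = 1/414720; 3j²(4 5 5; 4 -5 1) = Δ·Π!·Σ² = 2/429  (sign +1)
I_A²/I_B² = (2/143)/(2/429) = 3/1

3/1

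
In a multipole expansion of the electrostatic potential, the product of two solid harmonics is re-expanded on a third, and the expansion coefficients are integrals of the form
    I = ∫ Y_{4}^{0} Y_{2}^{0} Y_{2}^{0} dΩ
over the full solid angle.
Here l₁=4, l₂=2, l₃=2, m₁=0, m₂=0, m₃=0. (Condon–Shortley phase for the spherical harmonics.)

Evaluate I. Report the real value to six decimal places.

m-sum 0 ✓  L=8 even ✓  2≤2≤6 ✓
Π(2lᵢ+1) = 9×5×5 = 225
triangle coeff Δ(4,2,2) = 1/630
Σ_t [2,2]: t=2:+1/16 = 1/16
(3j)²=2/35 [(4 2 2; 0 0 0)], sign=+1
(m-triple is (0,0,0) — same symbol as above.)
⇒ 4πI² = 36/49
I = (+1)√(36/49/(4π)) = 0.24179554

0.241796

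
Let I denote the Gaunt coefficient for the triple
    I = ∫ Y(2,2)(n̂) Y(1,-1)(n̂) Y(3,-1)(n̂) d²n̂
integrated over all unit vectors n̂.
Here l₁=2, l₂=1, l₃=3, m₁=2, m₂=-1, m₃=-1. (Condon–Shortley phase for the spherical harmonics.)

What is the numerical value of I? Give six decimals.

-0.082589

Rules hold: Σm=0, L=6 even, 1≤3≤3.
N = 5·3·7 = 105
Δ = 0!·4!·2!/7! = 1/105
Racah Σ t=0..0: t=0:+1/4 = 1/4
⇒ 3j(2 1 3; 0 0 0)² = 3/35, sgn -1
Racah Σ t=0..0: t=0:+1/48 = 1/48
⇒ 3j(2 1 3; 2 -1 -1)² = 1/105, sgn +1
4πI² = N·(3j₀)²·(3jₘ)² = 3/35
I = -1·√(0.0857143/4π) = -0.08258890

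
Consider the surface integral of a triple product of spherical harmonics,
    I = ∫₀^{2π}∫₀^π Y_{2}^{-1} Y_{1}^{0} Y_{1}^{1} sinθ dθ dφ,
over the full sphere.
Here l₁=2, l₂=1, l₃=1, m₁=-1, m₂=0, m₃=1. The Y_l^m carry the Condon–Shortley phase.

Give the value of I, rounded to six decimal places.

-0.218510

Checks pass: Σm=0; 4 even; l₃=1∈[1,3].
(2·2+1)(2·1+1)(2·1+1) = 45
Δ: 2! 2! 0! / 5! → 1/30
sum: t=1:−1/1 = -1/1
3j²(2 1 1; 0 0 0) = Δ·Π!·Σ² = 2/15  (sign +1)
sum: t=1:−1/2 = -1/2
3j²(2 1 1; -1 0 1) = Δ·Π!·Σ² = 1/10  (sign -1)
combine: 4πI² = 45·2/15·1/10 = 3/5
take √, sign -1: I = -0.21850969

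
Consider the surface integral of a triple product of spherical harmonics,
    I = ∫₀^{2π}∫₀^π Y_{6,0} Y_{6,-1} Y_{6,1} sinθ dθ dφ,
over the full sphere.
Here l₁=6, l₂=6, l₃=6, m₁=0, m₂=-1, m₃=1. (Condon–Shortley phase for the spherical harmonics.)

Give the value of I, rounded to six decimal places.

m-sum 0 ✓  L=18 even ✓  0≤6≤12 ✓
Π(2lᵢ+1) = 13×13×13 = 2197
triangle coeff Δ(6,6,6) = 1/325909584
Σ_t [0,6]: t=0:+1/373248000 t=1:−1/1728000 t=2:+1/110592 t=3:−1/46656 t=4:+1/110592 t=5:−1/1728000 t=6:+1/373248000 = -7/1555200
(3j)²=400/46189 [(6 6 6; 0 0 0)], sign=-1
Σ_t [0,5]: t=0:+1/62208000 t=1:−1/691200 t=2:+1/82944 t=3:−1/62208 t=4:+1/276480 t=5:−1/10368000 = -1/518400
(3j)²=100/46189 [(6 6 6; 0 -1 1)], sign=+1
⇒ 4πI² = 520000/12623809
I = (-1)√(520000/12623809/(4π)) = -0.05725343

-0.057253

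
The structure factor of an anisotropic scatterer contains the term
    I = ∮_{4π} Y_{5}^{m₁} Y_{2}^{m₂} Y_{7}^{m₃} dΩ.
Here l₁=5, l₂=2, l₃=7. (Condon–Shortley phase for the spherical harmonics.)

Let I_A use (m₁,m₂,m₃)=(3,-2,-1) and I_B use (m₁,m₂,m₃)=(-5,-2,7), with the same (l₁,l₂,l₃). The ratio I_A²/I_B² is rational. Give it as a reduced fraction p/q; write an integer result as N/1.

Shared (l₁,l₂,l₃)=(5,2,7): N and (l;000)² cancel in I_A²/I_B².
A: Δ = 0!·10!·4!/15! = 1/15015; Racah Σ t=0..0: t=0:+1/1935360 = 1/1935360; ⇒ 3j(5 2 7; 3 -2 -1)² = 1/1001, sgn +1
B: Δ = 0!·10!·4!/15! = 1/15015; Racah Σ t=0..0: t=0:+1/87091200 = 1/87091200; ⇒ 3j(5 2 7; -5 -2 7)² = 1/15, sgn +1
I_A²/I_B² = (1/1001)/(1/15) = 15/1001

15/1001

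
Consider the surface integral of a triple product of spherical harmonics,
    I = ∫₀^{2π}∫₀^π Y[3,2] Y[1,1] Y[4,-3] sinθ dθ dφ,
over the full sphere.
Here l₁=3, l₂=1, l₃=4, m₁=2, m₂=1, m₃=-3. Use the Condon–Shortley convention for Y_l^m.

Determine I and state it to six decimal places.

-0.282095

Checks pass: Σm=0; 8 even; l₃=4∈[2,4].
(2·3+1)(2·1+1)(2·4+1) = 189
Δ: 0! 6! 2! / 9! → 1/252
sum: t=0:+1/36 = 1/36
3j²(3 1 4; 0 0 0) = Δ·Π!·Σ² = 4/63  (sign +1)
sum: t=0:+1/240 = 1/240
3j²(3 1 4; 2 1 -3) = Δ·Π!·Σ² = 1/12  (sign -1)
combine: 4πI² = 189·4/63·1/12 = 1/1
take √, sign -1: I = -0.28209479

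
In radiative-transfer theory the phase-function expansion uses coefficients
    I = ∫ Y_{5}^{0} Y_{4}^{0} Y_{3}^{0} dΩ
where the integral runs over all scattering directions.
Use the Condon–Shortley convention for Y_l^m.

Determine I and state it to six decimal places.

Rules hold: Σm=0, L=12 even, 1≤3≤9.
N = 11·9·7 = 693
Δ = 6!·4!·2!/13! = 1/180180
Racah Σ t=2..4: t=2:+1/576 t=3:−1/144 t=4:+1/576 = -1/288
⇒ 3j(5 4 3; 0 0 0)² = 20/1001, sgn +1
(m-triple is (0,0,0) — same symbol as above.)
4πI² = N·(3j₀)²·(3jₘ)² = 3600/13013
I = +1·√(0.276646/4π) = 0.14837393

0.148374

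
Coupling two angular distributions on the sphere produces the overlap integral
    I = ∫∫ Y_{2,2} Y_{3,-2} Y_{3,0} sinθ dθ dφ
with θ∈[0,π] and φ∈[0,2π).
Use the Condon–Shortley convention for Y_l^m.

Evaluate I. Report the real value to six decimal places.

-0.188063

Rules hold: Σm=0, L=8 even, 1≤3≤5.
N = 5·7·7 = 245
Δ = 2!·2!·4!/9! = 1/3780
Racah Σ t=0..2: t=0:+1/24 t=1:−1/4 t=2:+1/24 = -1/6
⇒ 3j(2 3 3; 0 0 0)² = 4/105, sgn +1
Racah Σ t=0..0: t=0:+1/24 = 1/24
⇒ 3j(2 3 3; 2 -2 0)² = 1/21, sgn -1
4πI² = N·(3j₀)²·(3jₘ)² = 4/9
I = -1·√(0.444444/4π) = -0.18806319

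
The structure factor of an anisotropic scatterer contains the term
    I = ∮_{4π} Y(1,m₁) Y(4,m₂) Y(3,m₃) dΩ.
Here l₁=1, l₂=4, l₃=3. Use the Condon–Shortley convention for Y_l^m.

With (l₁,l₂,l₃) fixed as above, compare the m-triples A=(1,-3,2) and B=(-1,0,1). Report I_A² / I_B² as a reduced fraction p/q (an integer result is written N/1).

7/2

Same 1,4,3: normalisation and zero-m 3j drop out of the ratio.
A: Δ: 2! 0! 6! / 9! → 1/252; sum: t=0:+1/240 = 1/240; 3j²(1 4 3; 1 -3 2) = Δ·Π!·Σ² = 1/12  (sign -1)
B: Δ: 2! 0! 6! / 9! → 1/252; sum: t=2:+1/96 = 1/96; 3j²(1 4 3; -1 0 1) = Δ·Π!·Σ² = 1/42  (sign +1)
I_A²/I_B² = (1/12)/(1/42) = 7/2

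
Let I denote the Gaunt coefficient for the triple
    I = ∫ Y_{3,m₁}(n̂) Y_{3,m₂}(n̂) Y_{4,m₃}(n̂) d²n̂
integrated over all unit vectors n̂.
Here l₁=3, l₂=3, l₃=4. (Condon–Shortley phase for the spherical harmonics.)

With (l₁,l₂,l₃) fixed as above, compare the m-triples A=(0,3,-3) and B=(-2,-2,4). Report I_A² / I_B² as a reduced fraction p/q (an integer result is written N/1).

Shared (l₁,l₂,l₃)=(3,3,4): N and (l;000)² cancel in I_A²/I_B².
A: Δ = 2!·4!·4!/11! = 1/34650; Racah Σ t=2..2: t=2:+1/288 = 1/288; ⇒ 3j(3 3 4; 0 3 -3)² = 1/22, sgn -1
B: Δ = 2!·4!·4!/11! = 1/34650; Racah Σ t=1..1: t=1:−1/576 = -1/576; ⇒ 3j(3 3 4; -2 -2 4)² = 5/99, sgn -1
I_A²/I_B² = (1/22)/(5/99) = 9/10

9/10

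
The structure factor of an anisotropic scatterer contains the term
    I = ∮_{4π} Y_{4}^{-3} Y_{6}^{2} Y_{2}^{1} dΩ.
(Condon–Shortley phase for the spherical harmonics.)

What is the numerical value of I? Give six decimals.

Rules hold: Σm=0, L=12 even, 2≤2≤10.
N = 9·13·5 = 585
Δ = 8!·0!·4!/13! = 1/6435
Racah Σ t=4..4: t=4:+1/2304 = 1/2304
⇒ 3j(4 6 2; 0 0 0)² = 5/143, sgn +1
Racah Σ t=7..7: t=7:−1/30240 = -1/30240
⇒ 3j(4 6 2; -3 2 1)² = 32/6435, sgn +1
4πI² = N·(3j₀)²·(3jₘ)² = 160/1573
I = +1·√(0.101716/4π) = 0.08996855

0.089969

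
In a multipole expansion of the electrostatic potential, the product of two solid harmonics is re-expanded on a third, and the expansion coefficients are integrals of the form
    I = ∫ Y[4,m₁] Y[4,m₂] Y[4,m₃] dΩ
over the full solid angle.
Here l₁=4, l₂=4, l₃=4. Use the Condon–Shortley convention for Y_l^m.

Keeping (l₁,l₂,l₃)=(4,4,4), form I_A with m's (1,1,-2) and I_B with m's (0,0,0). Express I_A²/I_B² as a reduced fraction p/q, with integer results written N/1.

10/9

l's match ⇒ only the (l;m) 3-j factors differ between A and B.
A: triangle coeff Δ(4,4,4) = 1/450450; Σ_t [1,3]: t=1:−1/576 t=2:+1/144 t=3:−1/576 = 1/288; (3j)²=20/1001 [(4 4 4; 1 1 -2)], sign=+1
B: triangle coeff Δ(4,4,4) = 1/450450; Σ_t [0,4]: t=0:+1/13824 t=1:−1/216 t=2:+1/64 t=3:−1/216 t=4:+1/13824 = 5/768; (3j)²=18/1001 [(4 4 4; 0 0 0)], sign=+1
I_A²/I_B² = (20/1001)/(18/1001) = 10/9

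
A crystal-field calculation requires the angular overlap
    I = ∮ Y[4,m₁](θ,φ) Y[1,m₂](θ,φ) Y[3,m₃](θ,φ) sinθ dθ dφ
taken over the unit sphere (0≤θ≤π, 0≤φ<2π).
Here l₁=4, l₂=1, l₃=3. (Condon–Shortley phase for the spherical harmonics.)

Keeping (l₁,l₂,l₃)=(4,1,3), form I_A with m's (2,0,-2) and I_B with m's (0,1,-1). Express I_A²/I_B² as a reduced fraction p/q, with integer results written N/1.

2/1

Shared (l₁,l₂,l₃)=(4,1,3): N and (l;000)² cancel in I_A²/I_B².
A: Δ = 2!·6!·0!/9! = 1/252; Racah Σ t=1..1: t=1:−1/120 = -1/120; ⇒ 3j(4 1 3; 2 0 -2)² = 1/21, sgn +1
B: Δ = 2!·6!·0!/9! = 1/252; Racah Σ t=2..2: t=2:+1/96 = 1/96; ⇒ 3j(4 1 3; 0 1 -1)² = 1/42, sgn +1
I_A²/I_B² = (1/21)/(1/42) = 2/1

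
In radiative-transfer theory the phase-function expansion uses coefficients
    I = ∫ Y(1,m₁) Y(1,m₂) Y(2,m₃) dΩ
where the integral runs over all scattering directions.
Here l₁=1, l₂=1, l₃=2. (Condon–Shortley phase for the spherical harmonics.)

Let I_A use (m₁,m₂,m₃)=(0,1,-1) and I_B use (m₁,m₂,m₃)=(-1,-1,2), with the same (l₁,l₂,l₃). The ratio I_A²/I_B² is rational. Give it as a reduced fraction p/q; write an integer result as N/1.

1/2

l's match ⇒ only the (l;m) 3-j factors differ between A and B.
A: triangle coeff Δ(1,1,2) = 1/30; Σ_t [0,0]: t=0:+1/2 = 1/2; (3j)²=1/10 [(1 1 2; 0 1 -1)], sign=-1
B: triangle coeff Δ(1,1,2) = 1/30; Σ_t [0,0]: t=0:+1/4 = 1/4; (3j)²=1/5 [(1 1 2; -1 -1 2)], sign=+1
I_A²/I_B² = (1/10)/(1/5) = 1/2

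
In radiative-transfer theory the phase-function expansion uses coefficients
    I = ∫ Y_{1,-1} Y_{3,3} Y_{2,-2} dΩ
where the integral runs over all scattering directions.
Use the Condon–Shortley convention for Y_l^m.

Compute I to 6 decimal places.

Rules hold: Σm=0, L=6 even, 2≤2≤4.
N = 3·7·5 = 105
Δ = 2!·0!·4!/7! = 1/105
Racah Σ t=1..1: t=1:−1/4 = -1/4
⇒ 3j(1 3 2; 0 0 0)² = 3/35, sgn -1
Racah Σ t=2..2: t=2:+1/48 = 1/48
⇒ 3j(1 3 2; -1 3 -2)² = 1/7, sgn +1
4πI² = N·(3j₀)²·(3jₘ)² = 9/7
I = -1·√(1.28571/4π) = -0.31986543

-0.319865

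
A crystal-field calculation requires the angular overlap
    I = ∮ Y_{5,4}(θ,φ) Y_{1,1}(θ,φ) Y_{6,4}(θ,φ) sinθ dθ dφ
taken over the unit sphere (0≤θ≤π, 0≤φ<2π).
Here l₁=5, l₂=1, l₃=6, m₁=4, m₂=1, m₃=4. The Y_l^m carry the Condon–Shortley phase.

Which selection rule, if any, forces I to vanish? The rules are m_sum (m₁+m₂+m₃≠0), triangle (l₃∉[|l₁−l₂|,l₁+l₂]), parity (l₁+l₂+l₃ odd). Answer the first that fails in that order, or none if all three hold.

m_sum

azimuthal sum: 4 + 1 + 4 = 9  ✗
4 ≤ 6 ≤ 6 (triangle on l)
L = 5 + 1 + 6 = 12 (even)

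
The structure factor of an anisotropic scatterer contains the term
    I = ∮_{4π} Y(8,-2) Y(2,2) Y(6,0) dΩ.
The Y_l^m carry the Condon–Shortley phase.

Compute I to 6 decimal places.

0.122977

m-sum 0 ✓  L=16 even ✓  6≤6≤10 ✓
Π(2lᵢ+1) = 17×5×13 = 1105
triangle coeff Δ(8,2,6) = 1/30940
Σ_t [2,2]: t=2:+1/2073600 = 1/2073600
(3j)²=28/1105 [(8 2 6; 0 0 0)], sign=+1
Σ_t [4,4]: t=4:+1/12441600 = 1/12441600
(3j)²=3/442 [(8 2 6; -2 2 0)], sign=+1
⇒ 4πI² = 42/221
I = (+1)√(42/221/(4π)) = 0.12297691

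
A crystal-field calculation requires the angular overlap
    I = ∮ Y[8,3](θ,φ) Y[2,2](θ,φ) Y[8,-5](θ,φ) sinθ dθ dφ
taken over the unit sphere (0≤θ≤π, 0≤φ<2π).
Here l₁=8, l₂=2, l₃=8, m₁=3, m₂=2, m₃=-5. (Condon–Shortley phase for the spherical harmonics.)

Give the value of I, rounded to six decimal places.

Rules hold: Σm=0, L=18 even, 6≤8≤10.
N = 17·5·17 = 1445
Δ = 2!·14!·2!/19! = 1/348840
Racah Σ t=0..2: t=0:+1/116121600 t=1:−1/25401600 t=2:+1/116121600 = -1/45158400
⇒ 3j(8 2 8; 0 0 0)² = 24/1615, sgn -1
Racah Σ t=2..2: t=2:+1/958003200 = 1/958003200
⇒ 3j(8 2 8; 3 2 -5)² = 13/969, sgn -1
4πI² = N·(3j₀)²·(3jₘ)² = 104/361
I = +1·√(0.288089/4π) = 0.15141125

0.151411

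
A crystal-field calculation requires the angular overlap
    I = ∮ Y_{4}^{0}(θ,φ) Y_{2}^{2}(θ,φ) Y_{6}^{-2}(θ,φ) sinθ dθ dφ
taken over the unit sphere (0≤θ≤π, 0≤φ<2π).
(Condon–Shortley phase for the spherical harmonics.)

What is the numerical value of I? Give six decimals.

Checks pass: Σm=0; 12 even; l₃=6∈[2,6].
(2·4+1)(2·2+1)(2·6+1) = 585
Δ: 0! 8! 4! / 13! → 1/6435
sum: t=0:+1/2304 = 1/2304
3j²(4 2 6; 0 0 0) = Δ·Π!·Σ² = 5/143  (sign +1)
sum: t=0:+1/13824 = 1/13824
3j²(4 2 6; 0 2 -2) = Δ·Π!·Σ² = 14/1287  (sign +1)
combine: 4πI² = 585·5/143·14/1287 = 350/1573
take √, sign +1: I = 0.13306527

0.133065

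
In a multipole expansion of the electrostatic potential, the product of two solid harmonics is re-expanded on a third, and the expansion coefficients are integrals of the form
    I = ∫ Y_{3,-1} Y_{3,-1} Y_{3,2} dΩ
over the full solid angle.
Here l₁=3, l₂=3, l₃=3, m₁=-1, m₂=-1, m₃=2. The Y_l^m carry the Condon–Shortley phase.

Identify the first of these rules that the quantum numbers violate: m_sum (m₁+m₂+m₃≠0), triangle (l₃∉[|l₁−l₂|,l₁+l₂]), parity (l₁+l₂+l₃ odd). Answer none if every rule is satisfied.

m₁+m₂+m₃ = -1 − 1 + 2 = 0  ✓
triangle: |3−3|=0 ≤ l₃=3 ≤ 3+3=6  ✓
parity: l₁+l₂+l₃ = 9 is odd  ✗

parity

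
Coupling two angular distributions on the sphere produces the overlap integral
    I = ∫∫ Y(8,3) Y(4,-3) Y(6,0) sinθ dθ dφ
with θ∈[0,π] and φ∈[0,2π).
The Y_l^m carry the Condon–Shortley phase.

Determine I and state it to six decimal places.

0.139408

m-sum 0 ✓  L=18 even ✓  4≤6≤12 ✓
Π(2lᵢ+1) = 17×9×13 = 1989
triangle coeff Δ(8,4,6) = 1/23279256
Σ_t [2,4]: t=2:+1/1658880 t=3:−1/518400 t=4:+1/1658880 = -1/1382400
(3j)²=504/46189 [(8 4 6; 0 0 0)], sign=-1
Σ_t [0,1]: t=0:+1/10368000 t=1:−1/4147200 = -1/6912000
(3j)²=189/16796 [(8 4 6; 3 -3 0)], sign=-1
⇒ 4πI² = 214326/877591
I = (+1)√(214326/877591/(4π)) = 0.13940759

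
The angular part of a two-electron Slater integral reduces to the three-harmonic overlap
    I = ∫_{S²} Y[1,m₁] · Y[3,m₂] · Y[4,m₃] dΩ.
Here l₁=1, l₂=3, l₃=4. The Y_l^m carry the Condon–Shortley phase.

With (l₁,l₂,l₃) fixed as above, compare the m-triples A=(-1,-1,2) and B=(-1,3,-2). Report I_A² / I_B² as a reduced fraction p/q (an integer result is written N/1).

15/1

Shared (l₁,l₂,l₃)=(1,3,4): N and (l;000)² cancel in I_A²/I_B².
A: Δ = 0!·2!·6!/9! = 1/252; Racah Σ t=0..0: t=0:+1/96 = 1/96; ⇒ 3j(1 3 4; -1 -1 2)² = 5/84, sgn +1
B: Δ = 0!·2!·6!/9! = 1/252; Racah Σ t=0..0: t=0:+1/1440 = 1/1440; ⇒ 3j(1 3 4; -1 3 -2)² = 1/252, sgn +1
I_A²/I_B² = (5/84)/(1/252) = 15/1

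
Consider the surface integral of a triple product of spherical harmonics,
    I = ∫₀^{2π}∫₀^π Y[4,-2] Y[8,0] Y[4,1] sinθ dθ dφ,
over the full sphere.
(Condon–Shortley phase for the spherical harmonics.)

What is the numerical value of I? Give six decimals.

0.000000

-2 + 0 + 1 = -1 ≠ 0: azimuthal integral kills it; I = 0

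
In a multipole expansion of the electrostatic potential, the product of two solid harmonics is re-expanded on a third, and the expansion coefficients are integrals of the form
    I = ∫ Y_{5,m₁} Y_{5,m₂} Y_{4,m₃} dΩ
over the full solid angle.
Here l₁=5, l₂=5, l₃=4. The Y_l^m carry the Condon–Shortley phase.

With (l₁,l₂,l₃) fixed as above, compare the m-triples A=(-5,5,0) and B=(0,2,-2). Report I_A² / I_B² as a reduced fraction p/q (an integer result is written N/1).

Shared (l₁,l₂,l₃)=(5,5,4): N and (l;000)² cancel in I_A²/I_B².
A: Δ = 6!·4!·4!/15! = 1/3153150; Racah Σ t=6..6: t=6:+1/414720 = 1/414720; ⇒ 3j(5 5 4; -5 5 0)² = 2/143, sgn +1
B: Δ = 6!·4!·4!/15! = 1/3153150; Racah Σ t=3..5: t=3:−1/3456 t=4:+1/1728 t=5:−1/11520 = 7/34560; ⇒ 3j(5 5 4; 0 2 -2)² = 7/858, sgn +1
I_A²/I_B² = (2/143)/(7/858) = 12/7

12/7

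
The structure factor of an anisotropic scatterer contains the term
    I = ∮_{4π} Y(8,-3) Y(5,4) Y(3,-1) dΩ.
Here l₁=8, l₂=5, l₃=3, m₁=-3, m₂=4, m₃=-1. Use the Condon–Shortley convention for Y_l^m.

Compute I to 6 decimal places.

m-sum 0 ✓  L=16 even ✓  3≤3≤13 ✓
Π(2lᵢ+1) = 17×11×7 = 1309
triangle coeff Δ(8,5,3) = 1/136136
Σ_t [5,5]: t=5:−1/518400 = -1/518400
(3j)²=56/2431 [(8 5 3; 0 0 0)], sign=+1
Σ_t [9,9]: t=9:−1/17418240 = -1/17418240
(3j)²=25/12376 [(8 5 3; -3 4 -1)], sign=-1
⇒ 4πI² = 175/2873
I = (-1)√(175/2873/(4π)) = -0.06962197

-0.069622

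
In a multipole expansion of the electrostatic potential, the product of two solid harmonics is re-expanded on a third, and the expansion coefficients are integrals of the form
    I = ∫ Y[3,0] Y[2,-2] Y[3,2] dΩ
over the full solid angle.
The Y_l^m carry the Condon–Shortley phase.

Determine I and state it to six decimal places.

Checks pass: Σm=0; 8 even; l₃=3∈[1,5].
(2·3+1)(2·2+1)(2·3+1) = 245
Δ: 2! 4! 2! / 9! → 1/3780
sum: t=0:+1/24 t=1:−1/4 t=2:+1/24 = -1/6
3j²(3 2 3; 0 0 0) = Δ·Π!·Σ² = 4/105  (sign +1)
sum: t=0:+1/24 = 1/24
3j²(3 2 3; 0 -2 2) = Δ·Π!·Σ² = 1/21  (sign -1)
combine: 4πI² = 245·4/105·1/21 = 4/9
take √, sign -1: I = -0.18806319

-0.188063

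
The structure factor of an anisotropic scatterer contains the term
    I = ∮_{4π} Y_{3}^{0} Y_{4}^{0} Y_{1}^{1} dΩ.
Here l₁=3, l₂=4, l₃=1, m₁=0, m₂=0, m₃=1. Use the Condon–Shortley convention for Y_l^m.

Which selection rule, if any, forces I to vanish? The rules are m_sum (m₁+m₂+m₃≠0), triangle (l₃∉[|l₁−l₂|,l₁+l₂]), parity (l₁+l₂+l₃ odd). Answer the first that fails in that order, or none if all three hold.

azimuthal sum: 0 + 0 + 1 = 1  ✗
1 ≤ 1 ≤ 7 (triangle on l)
L = 3 + 4 + 1 = 8 (even)

m_sum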